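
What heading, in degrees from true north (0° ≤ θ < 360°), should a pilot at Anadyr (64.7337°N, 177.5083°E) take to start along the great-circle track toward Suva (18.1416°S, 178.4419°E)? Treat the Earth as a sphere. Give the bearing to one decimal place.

179.1°

Δλ = 178.4419 − 177.5083 = 0.9336°.
θ = atan2( sin Δλ · cos φ₂ , cos φ₁ · sin φ₂ − sin φ₁ · cos φ₂ · cos Δλ )
  = atan2(0.01548, -0.99216) = 179.106° → normalised to [0°, 360°): 179.106°.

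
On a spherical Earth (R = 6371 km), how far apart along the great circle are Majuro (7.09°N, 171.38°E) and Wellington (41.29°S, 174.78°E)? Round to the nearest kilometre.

5391 km

Δλ = 174.78 − 171.38 = 3.40°.
Δφ = -41.29 − 7.09 = -48.38°.
a = sin²(Δφ/2) + cos φ₁ · cos φ₂ · sin²(Δλ/2) = 0.168563.
c = 2·atan2(√a, √(1−a)) = 0.84614 rad → d = 6371·c ≈ 5390.79 km.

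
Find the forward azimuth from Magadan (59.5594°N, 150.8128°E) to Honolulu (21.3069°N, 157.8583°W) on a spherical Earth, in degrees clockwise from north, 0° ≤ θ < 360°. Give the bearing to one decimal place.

113.6°

Δλ = -157.8583 − 150.8128 = -308.6711°; wrapped into (−180°, 180°]: 51.3289°.
θ = atan2( sin Δλ · cos φ₂ , cos φ₁ · sin φ₂ − sin φ₁ · cos φ₂ · cos Δλ )
  = atan2(0.72738, -0.31780) = 113.601° → normalised to [0°, 360°): 113.601°.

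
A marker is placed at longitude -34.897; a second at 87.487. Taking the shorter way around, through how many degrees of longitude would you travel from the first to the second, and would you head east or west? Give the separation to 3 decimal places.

Raw difference: 87.487 − -34.897 = 122.384°.
Normalise into (−180°, 180°]: 122.384° stays 122.384°.
Positive ⇒ the second point lies to the east; separation 122.384°.

122.384° east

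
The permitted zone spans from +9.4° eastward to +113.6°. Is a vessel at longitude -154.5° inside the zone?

Band width going east from +9.4° to +113.6°: ((113.6 − 9.4) mod 360) = 104.2°.
Offset of -154.5° east of the west edge: ((-154.5 − 9.4) mod 360) = 196.1°.
196.1° > 104.2° ⇒ outside.

No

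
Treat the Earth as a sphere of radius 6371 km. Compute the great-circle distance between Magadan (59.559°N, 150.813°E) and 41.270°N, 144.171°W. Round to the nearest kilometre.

4798 km

Δλ = -144.171 − 150.813 = -294.984°; wrapped into (−180°, 180°]: 65.016°.
Δφ = 41.270 − 59.559 = -18.289°.
a = sin²(Δφ/2) + cos φ₁ · cos φ₂ · sin²(Δλ/2) = 0.135240.
c = 2·atan2(√a, √(1−a)) = 0.75318 rad → d = 6371·c ≈ 4798.48 km.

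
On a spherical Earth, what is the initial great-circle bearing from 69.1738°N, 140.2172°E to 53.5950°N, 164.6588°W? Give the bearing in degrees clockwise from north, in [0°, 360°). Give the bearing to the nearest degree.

Δλ = -164.6588 − 140.2172 = -304.8760°; wrapped into (−180°, 180°]: 55.1240°.
θ = atan2( sin Δλ · cos φ₂ , cos φ₁ · sin φ₂ − sin φ₁ · cos φ₂ · cos Δλ )
  = atan2(0.48689, -0.03104) = 93.647° → normalised to [0°, 360°): 93.647°.

94°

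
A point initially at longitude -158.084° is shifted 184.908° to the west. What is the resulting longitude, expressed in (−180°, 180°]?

+17.008°

Start at -158.084°; shift −184.908° → -342.992°.
-342.992° lies outside (−180°, 180°]; add 360° → +17.008°.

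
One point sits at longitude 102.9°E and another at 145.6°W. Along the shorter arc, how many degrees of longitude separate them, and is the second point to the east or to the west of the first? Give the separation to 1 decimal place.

111.5° east

Raw difference: -145.6 − 102.9 = -248.5°.
Normalise into (−180°, 180°]: -248.5° + 360° = 111.5°.
Positive ⇒ the second point lies to the east; separation 111.5°.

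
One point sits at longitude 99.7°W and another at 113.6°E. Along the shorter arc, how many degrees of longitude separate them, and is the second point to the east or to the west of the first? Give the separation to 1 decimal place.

Raw difference: 113.6 − -99.7 = 213.3°.
Normalise into (−180°, 180°]: 213.3° − 360° = -146.7°.
Negative ⇒ the second point lies to the west; separation 146.7°.

146.7° west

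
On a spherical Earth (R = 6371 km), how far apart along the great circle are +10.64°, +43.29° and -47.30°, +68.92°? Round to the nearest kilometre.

Δλ = 68.92 − 43.29 = 25.63°.
Δφ = -47.30 − 10.64 = -57.94°.
a = sin²(Δφ/2) + cos φ₁ · cos φ₂ · sin²(Δλ/2) = 0.267386.
c = 2·atan2(√a, √(1−a)) = 1.08690 rad → d = 6371·c ≈ 6924.67 km.

6925 km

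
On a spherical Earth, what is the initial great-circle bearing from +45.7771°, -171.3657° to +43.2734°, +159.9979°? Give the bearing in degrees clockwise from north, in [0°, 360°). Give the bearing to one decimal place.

Δλ = 159.9979 − -171.3657 = 331.3636°; wrapped into (−180°, 180°]: -28.6364°.
θ = atan2( sin Δλ · cos φ₂ , cos φ₁ · sin φ₂ − sin φ₁ · cos φ₂ · cos Δλ )
  = atan2(-0.34894, 0.02014) = -86.697° → normalised to [0°, 360°): 273.303°.

273.3°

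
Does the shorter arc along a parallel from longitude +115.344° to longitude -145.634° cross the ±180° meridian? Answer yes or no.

Yes

Naïve |-145.634 − 115.344| = 260.978° > 180°, so the shorter arc goes the other way round — across 180°.
Signed shortest Δλ = ((-145.634 − 115.344 + 180) mod 360) − 180 = 99.022°.
Going east by 99.022° from +115.344° passes through 180° before reaching -145.634°.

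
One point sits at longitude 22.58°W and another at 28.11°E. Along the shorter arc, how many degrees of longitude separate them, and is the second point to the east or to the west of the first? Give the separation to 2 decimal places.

50.69° east

Raw difference: 28.11 − -22.58 = 50.69°.
Normalise into (−180°, 180°]: 50.69° stays 50.69°.
Positive ⇒ the second point lies to the east; separation 50.69°.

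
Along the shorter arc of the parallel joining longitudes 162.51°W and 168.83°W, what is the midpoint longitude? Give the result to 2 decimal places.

165.67°W

Signed shortest Δλ from -162.51° to -168.83° is -6.32°.
Midpoint longitude = -162.51° + (-6.32°)/2 = -162.51° − 3.16° = -165.67°.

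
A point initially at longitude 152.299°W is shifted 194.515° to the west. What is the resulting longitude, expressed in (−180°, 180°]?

13.186°E

Start at -152.299°; shift −194.515° → -346.814°.
-346.814° lies outside (−180°, 180°]; add 360° → +13.186°.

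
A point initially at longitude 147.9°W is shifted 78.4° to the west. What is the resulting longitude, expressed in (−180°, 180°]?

133.7°E

Start at -147.9°; shift −78.4° → -226.3°.
-226.3° lies outside (−180°, 180°]; add 360° → +133.7°.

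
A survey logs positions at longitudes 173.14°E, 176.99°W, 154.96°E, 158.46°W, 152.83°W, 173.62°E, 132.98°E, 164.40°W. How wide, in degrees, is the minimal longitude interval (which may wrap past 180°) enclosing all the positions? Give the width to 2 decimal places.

Sort the longitudes: -176.99°, -164.40°, -158.46°, -152.83°, +132.98°, +154.96°, +173.14°, +173.62°.
Eastward gaps between consecutive values (wrapping around): 12.59°, 5.94°, 5.63°, 285.81°, 21.98°, 18.18°, 0.48°, 9.39°.
Largest gap = 285.81° ⇒ minimal covering band is its complement: 360° − 285.81° = 74.19°.
Band runs from +132.98° eastward to -152.83°, crossing the antimeridian.

74.19°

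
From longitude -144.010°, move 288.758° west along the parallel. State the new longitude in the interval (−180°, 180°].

-72.768°

Start at -144.010°; shift −288.758° → -432.768°.
-432.768° lies outside (−180°, 180°]; add 360° → -72.768°.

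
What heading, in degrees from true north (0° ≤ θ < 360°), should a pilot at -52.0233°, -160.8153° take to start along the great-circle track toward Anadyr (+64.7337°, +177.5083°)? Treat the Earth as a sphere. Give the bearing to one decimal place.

Δλ = 177.5083 − -160.8153 = 338.3236°; wrapped into (−180°, 180°]: -21.6764°.
θ = atan2( sin Δλ · cos φ₂ , cos φ₁ · sin φ₂ − sin φ₁ · cos φ₂ · cos Δλ )
  = atan2(-0.15765, 0.86913) = -10.281° → normalised to [0°, 360°): 349.719°.

349.7°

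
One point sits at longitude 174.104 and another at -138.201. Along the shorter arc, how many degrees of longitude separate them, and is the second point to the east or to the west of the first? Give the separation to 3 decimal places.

47.695° east

Raw difference: -138.201 − 174.104 = -312.305°.
Normalise into (−180°, 180°]: -312.305° + 360° = 47.695°.
Positive ⇒ the second point lies to the east; separation 47.695°.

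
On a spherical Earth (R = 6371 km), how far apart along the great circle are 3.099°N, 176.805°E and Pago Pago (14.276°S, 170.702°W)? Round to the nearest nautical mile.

Δλ = -170.702 − 176.805 = -347.507°; wrapped into (−180°, 180°]: 12.493°.
Δφ = -14.276 − 3.099 = -17.375°.
a = sin²(Δφ/2) + cos φ₁ · cos φ₂ · sin²(Δλ/2) = 0.034271.
c = 2·atan2(√a, √(1−a)) = 0.37240 rad → d = 6371·c ≈ 2372.54 km ≈ 1281.07 nmi.

1281 nmi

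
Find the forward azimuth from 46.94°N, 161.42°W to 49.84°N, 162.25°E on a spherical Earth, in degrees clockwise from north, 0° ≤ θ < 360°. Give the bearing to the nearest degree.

290°

Δλ = 162.25 − -161.42 = 323.67°; wrapped into (−180°, 180°]: -36.33°.
θ = atan2( sin Δλ · cos φ₂ , cos φ₁ · sin φ₂ − sin φ₁ · cos φ₂ · cos Δλ )
  = atan2(-0.38208, 0.14219) = -69.588° → normalised to [0°, 360°): 290.412°.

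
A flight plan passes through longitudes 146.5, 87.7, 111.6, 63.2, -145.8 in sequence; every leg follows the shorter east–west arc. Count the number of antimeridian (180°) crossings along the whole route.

1

Leg 1: +146.5° → +87.7°, shortest Δλ = -58.8° (west) — does not cross 180°.
Leg 2: +87.7° → +111.6°, shortest Δλ = 23.9° (east) — does not cross 180°.
Leg 3: +111.6° → +63.2°, shortest Δλ = -48.4° (west) — does not cross 180°.
Leg 4: +63.2° → -145.8°, shortest Δλ = 151.0° (east) — crosses 180°.
Total crossings: 1.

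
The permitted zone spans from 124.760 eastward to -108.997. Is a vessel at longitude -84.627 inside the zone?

No

Band width going east from +124.760° to -108.997°: ((-108.997 − 124.760) mod 360) = 126.243°.
Offset of -84.627° east of the west edge: ((-84.627 − 124.760) mod 360) = 150.613°.
150.613° > 126.243° ⇒ outside.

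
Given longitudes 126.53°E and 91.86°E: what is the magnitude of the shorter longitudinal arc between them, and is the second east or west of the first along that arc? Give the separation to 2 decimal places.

34.67° west

Raw difference: 91.86 − 126.53 = -34.67°.
Normalise into (−180°, 180°]: -34.67° stays -34.67°.
Negative ⇒ the second point lies to the west; separation 34.67°.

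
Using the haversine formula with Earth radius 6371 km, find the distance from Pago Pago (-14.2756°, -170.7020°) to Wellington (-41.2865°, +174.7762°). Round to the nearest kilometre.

Δλ = 174.7762 − -170.7020 = 345.4782°; wrapped into (−180°, 180°]: -14.5218°.
Δφ = -41.2865 − -14.2756 = -27.0109°.
a = sin²(Δφ/2) + cos φ₁ · cos φ₂ · sin²(Δλ/2) = 0.066172.
c = 2·atan2(√a, √(1−a)) = 0.52033 rad → d = 6371·c ≈ 3315.02 km.

3315 km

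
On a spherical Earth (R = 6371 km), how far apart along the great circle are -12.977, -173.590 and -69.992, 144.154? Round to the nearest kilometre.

6978 km

Δλ = 144.154 − -173.590 = 317.744°; wrapped into (−180°, 180°]: -42.256°.
Δφ = -69.992 − -12.977 = -57.015°.
a = sin²(Δφ/2) + cos φ₁ · cos φ₂ · sin²(Δλ/2) = 0.271109.
c = 2·atan2(√a, √(1−a)) = 1.09530 rad → d = 6371·c ≈ 6978.14 km.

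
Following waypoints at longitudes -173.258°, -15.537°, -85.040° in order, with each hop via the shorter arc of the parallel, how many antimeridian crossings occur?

0

Leg 1: -173.258° → -15.537°, shortest Δλ = 157.721° (east) — does not cross 180°.
Leg 2: -15.537° → -85.040°, shortest Δλ = -69.503° (west) — does not cross 180°.
Total crossings: 0.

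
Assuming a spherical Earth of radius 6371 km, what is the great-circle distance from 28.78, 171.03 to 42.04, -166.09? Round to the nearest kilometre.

Δλ = -166.09 − 171.03 = -337.12°; wrapped into (−180°, 180°]: 22.88°.
Δφ = 42.04 − 28.78 = 13.26°.
a = sin²(Δφ/2) + cos φ₁ · cos φ₂ · sin²(Δλ/2) = 0.038938.
c = 2·atan2(√a, √(1−a)) = 0.39726 rad → d = 6371·c ≈ 2530.95 km.

2531 km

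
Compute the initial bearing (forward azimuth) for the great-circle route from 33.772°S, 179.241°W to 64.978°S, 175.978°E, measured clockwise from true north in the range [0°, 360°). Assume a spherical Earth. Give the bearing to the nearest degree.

184°

Δλ = 175.978 − -179.241 = 355.219°; wrapped into (−180°, 180°]: -4.781°.
θ = atan2( sin Δλ · cos φ₂ , cos φ₁ · sin φ₂ − sin φ₁ · cos φ₂ · cos Δλ )
  = atan2(-0.03525, -0.51893) = -176.114° → normalised to [0°, 360°): 183.886°.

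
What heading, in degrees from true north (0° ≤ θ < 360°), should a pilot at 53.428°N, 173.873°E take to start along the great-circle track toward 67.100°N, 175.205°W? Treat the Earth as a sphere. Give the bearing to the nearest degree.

17°

Δλ = -175.205 − 173.873 = -349.078°; wrapped into (−180°, 180°]: 10.922°.
θ = atan2( sin Δλ · cos φ₂ , cos φ₁ · sin φ₂ − sin φ₁ · cos φ₂ · cos Δλ )
  = atan2(0.07373, 0.24202) = 16.942° → normalised to [0°, 360°): 16.942°.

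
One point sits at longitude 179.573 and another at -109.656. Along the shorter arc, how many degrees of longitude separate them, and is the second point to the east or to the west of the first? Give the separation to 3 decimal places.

Raw difference: -109.656 − 179.573 = -289.229°.
Normalise into (−180°, 180°]: -289.229° + 360° = 70.771°.
Positive ⇒ the second point lies to the east; separation 70.771°.

70.771° east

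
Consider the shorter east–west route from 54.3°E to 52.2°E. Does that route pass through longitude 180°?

No

Signed shortest Δλ = ((52.2 − 54.3 + 180) mod 360) − 180 = -2.1°.
Going west by 2.1° from +54.3° reaches +52.2° without touching 180°.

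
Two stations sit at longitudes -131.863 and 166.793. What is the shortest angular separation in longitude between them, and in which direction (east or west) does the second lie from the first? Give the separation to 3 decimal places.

Raw difference: 166.793 − -131.863 = 298.656°.
Normalise into (−180°, 180°]: 298.656° − 360° = -61.344°.
Negative ⇒ the second point lies to the west; separation 61.344°.

61.344° west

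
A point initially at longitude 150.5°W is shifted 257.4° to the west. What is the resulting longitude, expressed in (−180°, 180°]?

47.9°W

Start at -150.5°; shift −257.4° → -407.9°.
-407.9° lies outside (−180°, 180°]; add 360° → -47.9°.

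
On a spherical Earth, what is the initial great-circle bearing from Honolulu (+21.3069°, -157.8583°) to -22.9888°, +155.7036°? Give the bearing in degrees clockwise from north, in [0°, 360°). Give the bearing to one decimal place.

228.3°

Δλ = 155.7036 − -157.8583 = 313.5619°; wrapped into (−180°, 180°]: -46.4381°.
θ = atan2( sin Δλ · cos φ₂ , cos φ₁ · sin φ₂ − sin φ₁ · cos φ₂ · cos Δλ )
  = atan2(-0.66708, -0.59438) = -131.701° → normalised to [0°, 360°): 228.299°.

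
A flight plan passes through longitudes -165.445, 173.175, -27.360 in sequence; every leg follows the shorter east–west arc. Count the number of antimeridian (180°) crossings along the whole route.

Leg 1: -165.445° → +173.175°, shortest Δλ = -21.38° (west) — crosses 180°.
Leg 2: +173.175° → -27.360°, shortest Δλ = 159.465° (east) — crosses 180°.
Total crossings: 2.

2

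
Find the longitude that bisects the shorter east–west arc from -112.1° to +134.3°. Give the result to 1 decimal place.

Signed shortest Δλ from -112.1° to +134.3° is -113.6°.
Midpoint longitude = -112.1° + (-113.6°)/2 = -112.1° − 56.8° = -168.9°.
(The naïve average (-112.1 + +134.3)/2 = 11.1° is on the wrong side of the globe.)

-168.9°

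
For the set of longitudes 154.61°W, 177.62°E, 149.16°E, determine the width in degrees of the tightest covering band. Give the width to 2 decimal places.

Sort the longitudes: -154.61°, +149.16°, +177.62°.
Eastward gaps between consecutive values (wrapping around): 303.77°, 28.46°, 27.77°.
Largest gap = 303.77° ⇒ minimal covering band is its complement: 360° − 303.77° = 56.23°.
Band runs from +149.16° eastward to -154.61°, crossing the antimeridian.

56.23°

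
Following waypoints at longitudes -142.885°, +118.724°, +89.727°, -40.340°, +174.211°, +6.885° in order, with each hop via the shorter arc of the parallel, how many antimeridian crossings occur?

2

Leg 1: -142.885° → +118.724°, shortest Δλ = -98.391° (west) — crosses 180°.
Leg 2: +118.724° → +89.727°, shortest Δλ = -28.997° (west) — does not cross 180°.
Leg 3: +89.727° → -40.340°, shortest Δλ = -130.067° (west) — does not cross 180°.
Leg 4: -40.340° → +174.211°, shortest Δλ = -145.449° (west) — crosses 180°.
Leg 5: +174.211° → +6.885°, shortest Δλ = -167.326° (west) — does not cross 180°.
Total crossings: 2.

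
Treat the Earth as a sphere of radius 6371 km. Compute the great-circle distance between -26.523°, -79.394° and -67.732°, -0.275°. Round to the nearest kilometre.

Δλ = -0.275 − -79.394 = 79.119°.
Δφ = -67.732 − -26.523 = -41.209°.
a = sin²(Δφ/2) + cos φ₁ · cos φ₂ · sin²(Δλ/2) = 0.261371.
c = 2·atan2(√a, √(1−a)) = 1.07327 rad → d = 6371·c ≈ 6837.77 km.

6838 km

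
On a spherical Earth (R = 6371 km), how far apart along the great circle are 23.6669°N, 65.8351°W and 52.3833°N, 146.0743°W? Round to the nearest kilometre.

7297 km

Δλ = -146.0743 − -65.8351 = -80.2392°.
Δφ = 52.3833 − 23.6669 = 28.7164°.
a = sin²(Δφ/2) + cos φ₁ · cos φ₂ · sin²(Δλ/2) = 0.293627.
c = 2·atan2(√a, √(1−a)) = 1.14533 rad → d = 6371·c ≈ 7296.90 km.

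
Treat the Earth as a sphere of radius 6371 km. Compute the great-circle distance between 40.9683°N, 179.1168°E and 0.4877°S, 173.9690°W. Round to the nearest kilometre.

Δλ = -173.9690 − 179.1168 = -353.0858°; wrapped into (−180°, 180°]: 6.9142°.
Δφ = -0.4877 − 40.9683 = -41.4560°.
a = sin²(Δφ/2) + cos φ₁ · cos φ₂ · sin²(Δλ/2) = 0.128013.
c = 2·atan2(√a, √(1−a)) = 0.73180 rad → d = 6371·c ≈ 4662.29 km.

4662 km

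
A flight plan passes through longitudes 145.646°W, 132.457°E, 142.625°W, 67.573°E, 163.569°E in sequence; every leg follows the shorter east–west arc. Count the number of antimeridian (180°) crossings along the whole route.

Leg 1: -145.646° → +132.457°, shortest Δλ = -81.897° (west) — crosses 180°.
Leg 2: +132.457° → -142.625°, shortest Δλ = 84.918° (east) — crosses 180°.
Leg 3: -142.625° → +67.573°, shortest Δλ = -149.802° (west) — crosses 180°.
Leg 4: +67.573° → +163.569°, shortest Δλ = 95.996° (east) — does not cross 180°.
Total crossings: 3.

3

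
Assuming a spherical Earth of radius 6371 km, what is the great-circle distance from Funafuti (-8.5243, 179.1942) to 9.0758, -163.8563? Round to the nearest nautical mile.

1464 nmi

Δλ = -163.8563 − 179.1942 = -343.0505°; wrapped into (−180°, 180°]: 16.9495°.
Δφ = 9.0758 − -8.5243 = 17.6001°.
a = sin²(Δφ/2) + cos φ₁ · cos φ₂ · sin²(Δλ/2) = 0.044615.
c = 2·atan2(√a, √(1−a)) = 0.42565 rad → d = 6371·c ≈ 2711.83 km ≈ 1464.27 nmi.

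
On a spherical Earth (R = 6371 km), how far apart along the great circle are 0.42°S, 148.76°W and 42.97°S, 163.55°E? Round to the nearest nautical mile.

Δλ = 163.55 − -148.76 = 312.31°; wrapped into (−180°, 180°]: -47.69°.
Δφ = -42.97 − -0.42 = -42.55°.
a = sin²(Δφ/2) + cos φ₁ · cos φ₂ · sin²(Δλ/2) = 0.251236.
c = 2·atan2(√a, √(1−a)) = 1.05005 rad → d = 6371·c ≈ 6689.87 km ≈ 3612.24 nmi.

3612 nmi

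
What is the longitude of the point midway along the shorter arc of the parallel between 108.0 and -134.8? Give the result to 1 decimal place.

Signed shortest Δλ from +108.0° to -134.8° is +117.2°.
Midpoint longitude = +108.0° + (+117.2°)/2 = +108.0° + 58.6° = +166.6°.
(The naïve average (+108.0 + -134.8)/2 = -13.4° is on the wrong side of the globe.)

+166.6°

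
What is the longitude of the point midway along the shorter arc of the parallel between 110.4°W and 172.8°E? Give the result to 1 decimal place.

148.8°W

Signed shortest Δλ from -110.4° to +172.8° is -76.8°.
Midpoint longitude = -110.4° + (-76.8°)/2 = -110.4° − 38.4° = -148.8°.
(The naïve average (-110.4 + +172.8)/2 = 31.2° is on the wrong side of the globe.)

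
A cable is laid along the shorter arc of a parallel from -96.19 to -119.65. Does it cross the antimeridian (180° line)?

No

Signed shortest Δλ = ((-119.65 − -96.19 + 180) mod 360) − 180 = -23.46°.
Going west by 23.46° from -96.19° reaches -119.65° without touching 180°.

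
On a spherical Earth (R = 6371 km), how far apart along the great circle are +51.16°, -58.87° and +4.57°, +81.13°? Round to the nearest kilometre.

Δλ = 81.13 − -58.87 = 140.00°.
Δφ = 4.57 − 51.16 = -46.59°.
a = sin²(Δφ/2) + cos φ₁ · cos φ₂ · sin²(Δλ/2) = 0.708418.
c = 2·atan2(√a, √(1−a)) = 2.00076 rad → d = 6371·c ≈ 12746.82 km.

12747 km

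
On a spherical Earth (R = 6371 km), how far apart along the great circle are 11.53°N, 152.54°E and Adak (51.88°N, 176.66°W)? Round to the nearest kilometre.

Δλ = -176.66 − 152.54 = -329.20°; wrapped into (−180°, 180°]: 30.80°.
Δφ = 51.88 − 11.53 = 40.35°.
a = sin²(Δφ/2) + cos φ₁ · cos φ₂ · sin²(Δλ/2) = 0.161602.
c = 2·atan2(√a, √(1−a)) = 0.82740 rad → d = 6371·c ≈ 5271.34 km.

5271 km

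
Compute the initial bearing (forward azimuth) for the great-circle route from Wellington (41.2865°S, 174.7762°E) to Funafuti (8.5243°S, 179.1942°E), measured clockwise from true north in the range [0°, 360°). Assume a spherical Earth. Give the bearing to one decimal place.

Δλ = 179.1942 − 174.7762 = 4.4180°.
θ = atan2( sin Δλ · cos φ₂ , cos φ₁ · sin φ₂ − sin φ₁ · cos φ₂ · cos Δλ )
  = atan2(0.07618, 0.53921) = 8.042° → normalised to [0°, 360°): 8.042°.

8.0°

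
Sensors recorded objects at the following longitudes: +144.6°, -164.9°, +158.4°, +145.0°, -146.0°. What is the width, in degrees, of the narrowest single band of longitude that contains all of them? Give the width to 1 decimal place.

Sort the longitudes: -164.9°, -146.0°, +144.6°, +145.0°, +158.4°.
Eastward gaps between consecutive values (wrapping around): 18.9°, 290.6°, 0.4°, 13.4°, 36.7°.
Largest gap = 290.6° ⇒ minimal covering band is its complement: 360° − 290.6° = 69.4°.
Band runs from +144.6° eastward to -146.0°, crossing the antimeridian.

69.4°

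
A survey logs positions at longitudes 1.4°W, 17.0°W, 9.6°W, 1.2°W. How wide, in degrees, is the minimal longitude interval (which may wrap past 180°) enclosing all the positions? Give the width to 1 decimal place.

15.8°

Sort the longitudes: -17.0°, -9.6°, -1.4°, -1.2°.
Eastward gaps between consecutive values (wrapping around): 7.4°, 8.2°, 0.2°, 344.2°.
Largest gap = 344.2° ⇒ minimal covering band is its complement: 360° − 344.2° = 15.8°.
Band runs from -17.0° eastward to -1.2°.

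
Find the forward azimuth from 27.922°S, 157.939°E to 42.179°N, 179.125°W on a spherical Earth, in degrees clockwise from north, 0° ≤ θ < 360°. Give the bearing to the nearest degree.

Δλ = -179.125 − 157.939 = -337.064°; wrapped into (−180°, 180°]: 22.936°.
θ = atan2( sin Δλ · cos φ₂ , cos φ₁ · sin φ₂ − sin φ₁ · cos φ₂ · cos Δλ )
  = atan2(0.28879, 0.91286) = 17.555° → normalised to [0°, 360°): 17.555°.

18°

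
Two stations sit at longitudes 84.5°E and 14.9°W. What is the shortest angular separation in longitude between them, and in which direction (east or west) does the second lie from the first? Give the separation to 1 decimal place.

99.4° west

Raw difference: -14.9 − 84.5 = -99.4°.
Normalise into (−180°, 180°]: -99.4° stays -99.4°.
Negative ⇒ the second point lies to the west; separation 99.4°.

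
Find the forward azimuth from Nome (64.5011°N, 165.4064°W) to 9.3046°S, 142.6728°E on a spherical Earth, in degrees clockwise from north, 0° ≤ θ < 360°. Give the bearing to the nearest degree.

Δλ = 142.6728 − -165.4064 = 308.0792°; wrapped into (−180°, 180°]: -51.9208°.
θ = atan2( sin Δλ · cos φ₂ , cos φ₁ · sin φ₂ − sin φ₁ · cos φ₂ · cos Δλ )
  = atan2(-0.77680, -0.61895) = -128.548° → normalised to [0°, 360°): 231.452°.

231°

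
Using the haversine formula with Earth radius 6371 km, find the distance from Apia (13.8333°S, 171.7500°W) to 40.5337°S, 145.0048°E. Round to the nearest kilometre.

5130 km

Δλ = 145.0048 − -171.7500 = 316.7548°; wrapped into (−180°, 180°]: -43.2452°.
Δφ = -40.5337 − -13.8333 = -26.7004°.
a = sin²(Δφ/2) + cos φ₁ · cos φ₂ · sin²(Δλ/2) = 0.153523.
c = 2·atan2(√a, √(1−a)) = 0.80522 rad → d = 6371·c ≈ 5130.05 km.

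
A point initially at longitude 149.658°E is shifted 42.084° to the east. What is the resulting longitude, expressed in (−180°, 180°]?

Start at +149.658°; shift +42.084° → +191.742°.
+191.742° lies outside (−180°, 180°]; subtract 360° → -168.258°.

168.258°W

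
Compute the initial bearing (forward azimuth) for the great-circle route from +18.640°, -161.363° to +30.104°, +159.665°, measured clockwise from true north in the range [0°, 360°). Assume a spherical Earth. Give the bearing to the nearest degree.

Δλ = 159.665 − -161.363 = 321.028°; wrapped into (−180°, 180°]: -38.972°.
θ = atan2( sin Δλ · cos φ₂ , cos φ₁ · sin φ₂ − sin φ₁ · cos φ₂ · cos Δλ )
  = atan2(-0.54411, 0.26029) = -64.435° → normalised to [0°, 360°): 295.565°.

296°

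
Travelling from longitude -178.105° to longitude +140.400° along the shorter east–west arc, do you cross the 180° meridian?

Yes

Naïve |140.400 − -178.105| = 318.505° > 180°, so the shorter arc goes the other way round — across 180°.
Signed shortest Δλ = ((140.400 − -178.105 + 180) mod 360) − 180 = -41.495°.
Going west by 41.495° from -178.105° passes through 180° before reaching +140.400°.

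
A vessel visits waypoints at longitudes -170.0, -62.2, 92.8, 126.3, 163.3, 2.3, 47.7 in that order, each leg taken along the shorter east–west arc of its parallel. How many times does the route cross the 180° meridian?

0

Leg 1: -170.0° → -62.2°, shortest Δλ = 107.8° (east) — does not cross 180°.
Leg 2: -62.2° → +92.8°, shortest Δλ = 155.0° (east) — does not cross 180°.
Leg 3: +92.8° → +126.3°, shortest Δλ = 33.5° (east) — does not cross 180°.
Leg 4: +126.3° → +163.3°, shortest Δλ = 37.0° (east) — does not cross 180°.
Leg 5: +163.3° → +2.3°, shortest Δλ = -161.0° (west) — does not cross 180°.
Leg 6: +2.3° → +47.7°, shortest Δλ = 45.4° (east) — does not cross 180°.
Total crossings: 0.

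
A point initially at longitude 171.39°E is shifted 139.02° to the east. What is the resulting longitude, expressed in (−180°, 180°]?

49.59°W

Start at +171.39°; shift +139.02° → +310.41°.
+310.41° lies outside (−180°, 180°]; subtract 360° → -49.59°.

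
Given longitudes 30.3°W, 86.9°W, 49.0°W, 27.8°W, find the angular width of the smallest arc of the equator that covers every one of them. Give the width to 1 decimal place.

59.1°

Sort the longitudes: -86.9°, -49.0°, -30.3°, -27.8°.
Eastward gaps between consecutive values (wrapping around): 37.9°, 18.7°, 2.5°, 300.9°.
Largest gap = 300.9° ⇒ minimal covering band is its complement: 360° − 300.9° = 59.1°.
Band runs from -86.9° eastward to -27.8°.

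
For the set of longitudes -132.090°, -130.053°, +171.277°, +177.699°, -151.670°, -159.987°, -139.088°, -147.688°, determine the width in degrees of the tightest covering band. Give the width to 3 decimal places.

58.670°

Sort the longitudes: -159.987°, -151.670°, -147.688°, -139.088°, -132.090°, -130.053°, +171.277°, +177.699°.
Eastward gaps between consecutive values (wrapping around): 8.317°, 3.982°, 8.600°, 6.998°, 2.037°, 301.330°, 6.422°, 22.314°.
Largest gap = 301.330° ⇒ minimal covering band is its complement: 360° − 301.330° = 58.670°.
Band runs from +171.277° eastward to -130.053°, crossing the antimeridian.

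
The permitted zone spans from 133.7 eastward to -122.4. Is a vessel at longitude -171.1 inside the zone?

Yes

Band width going east from +133.7° to -122.4°: ((-122.4 − 133.7) mod 360) = 103.9°.
Offset of -171.1° east of the west edge: ((-171.1 − 133.7) mod 360) = 55.2°.
55.2° ≤ 103.9° ⇒ inside.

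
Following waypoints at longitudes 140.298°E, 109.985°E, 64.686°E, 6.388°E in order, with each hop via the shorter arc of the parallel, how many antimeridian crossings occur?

Leg 1: +140.298° → +109.985°, shortest Δλ = -30.313° (west) — does not cross 180°.
Leg 2: +109.985° → +64.686°, shortest Δλ = -45.299° (west) — does not cross 180°.
Leg 3: +64.686° → +6.388°, shortest Δλ = -58.298° (west) — does not cross 180°.
Total crossings: 0.

0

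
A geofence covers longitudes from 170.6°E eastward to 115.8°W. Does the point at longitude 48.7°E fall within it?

No

Band width going east from +170.6° to -115.8°: ((-115.8 − 170.6) mod 360) = 73.6°.
Offset of +48.7° east of the west edge: ((48.7 − 170.6) mod 360) = 238.1°.
238.1° > 73.6° ⇒ outside.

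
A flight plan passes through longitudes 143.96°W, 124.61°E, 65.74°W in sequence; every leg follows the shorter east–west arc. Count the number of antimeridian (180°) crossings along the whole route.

2

Leg 1: -143.96° → +124.61°, shortest Δλ = -91.43° (west) — crosses 180°.
Leg 2: +124.61° → -65.74°, shortest Δλ = 169.65° (east) — crosses 180°.
Total crossings: 2.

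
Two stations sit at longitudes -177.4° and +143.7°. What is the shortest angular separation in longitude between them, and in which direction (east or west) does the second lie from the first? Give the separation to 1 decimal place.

Raw difference: 143.7 − -177.4 = 321.1°.
Normalise into (−180°, 180°]: 321.1° − 360° = -38.9°.
Negative ⇒ the second point lies to the west; separation 38.9°.

38.9° west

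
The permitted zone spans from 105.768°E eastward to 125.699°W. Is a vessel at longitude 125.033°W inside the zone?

No

Band width going east from +105.768° to -125.699°: ((-125.699 − 105.768) mod 360) = 128.533°.
Offset of -125.033° east of the west edge: ((-125.033 − 105.768) mod 360) = 129.199°.
129.199° > 128.533° ⇒ outside.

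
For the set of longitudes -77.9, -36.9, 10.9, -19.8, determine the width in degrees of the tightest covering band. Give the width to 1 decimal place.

88.8°

Sort the longitudes: -77.9°, -36.9°, -19.8°, +10.9°.
Eastward gaps between consecutive values (wrapping around): 41.0°, 17.1°, 30.7°, 271.2°.
Largest gap = 271.2° ⇒ minimal covering band is its complement: 360° − 271.2° = 88.8°.
Band runs from -77.9° eastward to +10.9°.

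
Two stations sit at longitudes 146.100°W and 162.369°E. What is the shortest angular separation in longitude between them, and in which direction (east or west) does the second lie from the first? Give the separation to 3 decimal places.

Raw difference: 162.369 − -146.100 = 308.469°.
Normalise into (−180°, 180°]: 308.469° − 360° = -51.531°.
Negative ⇒ the second point lies to the west; separation 51.531°.

51.531° west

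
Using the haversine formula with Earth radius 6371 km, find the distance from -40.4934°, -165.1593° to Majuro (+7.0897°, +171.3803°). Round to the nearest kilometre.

5811 km

Δλ = 171.3803 − -165.1593 = 336.5396°; wrapped into (−180°, 180°]: -23.4604°.
Δφ = 7.0897 − -40.4934 = 47.5831°.
a = sin²(Δφ/2) + cos φ₁ · cos φ₂ · sin²(Δλ/2) = 0.193932.
c = 2·atan2(√a, √(1−a)) = 0.91204 rad → d = 6371·c ≈ 5810.59 km.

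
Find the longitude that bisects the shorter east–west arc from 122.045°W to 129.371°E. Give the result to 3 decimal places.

176.337°W

Signed shortest Δλ from -122.045° to +129.371° is -108.584°.
Midpoint longitude = -122.045° + (-108.584°)/2 = -122.045° − 54.292° = -176.337°.
(The naïve average (-122.045 + +129.371)/2 = 3.663° is on the wrong side of the globe.)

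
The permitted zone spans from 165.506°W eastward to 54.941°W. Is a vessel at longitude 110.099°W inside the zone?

Yes

Band width going east from -165.506° to -54.941°: ((-54.941 − -165.506) mod 360) = 110.565°.
Offset of -110.099° east of the west edge: ((-110.099 − -165.506) mod 360) = 55.407°.
55.407° ≤ 110.565° ⇒ inside.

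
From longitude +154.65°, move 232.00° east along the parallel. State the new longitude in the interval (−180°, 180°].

+26.65°

Start at +154.65°; shift +232.00° → +386.65°.
+386.65° lies outside (−180°, 180°]; subtract 360° → +26.65°.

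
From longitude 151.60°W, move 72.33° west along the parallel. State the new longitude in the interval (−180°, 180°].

Start at -151.60°; shift −72.33° → -223.93°.
-223.93° lies outside (−180°, 180°]; add 360° → +136.07°.

136.07°E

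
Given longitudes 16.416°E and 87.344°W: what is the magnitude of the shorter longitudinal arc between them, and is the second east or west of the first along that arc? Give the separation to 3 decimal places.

103.760° west

Raw difference: -87.344 − 16.416 = -103.76°.
Normalise into (−180°, 180°]: -103.76° stays -103.76°.
Negative ⇒ the second point lies to the west; separation 103.760°.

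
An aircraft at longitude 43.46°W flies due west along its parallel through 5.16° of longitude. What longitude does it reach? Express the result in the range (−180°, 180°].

Start at -43.46°; shift −5.16° → -48.62°.
-48.62° already lies in (−180°, 180°].

48.62°W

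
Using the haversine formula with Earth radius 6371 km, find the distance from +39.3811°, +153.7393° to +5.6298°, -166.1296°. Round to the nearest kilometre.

5496 km

Δλ = -166.1296 − 153.7393 = -319.8689°; wrapped into (−180°, 180°]: 40.1311°.
Δφ = 5.6298 − 39.3811 = -33.7513°.
a = sin²(Δφ/2) + cos φ₁ · cos φ₂ · sin²(Δλ/2) = 0.174819.
c = 2·atan2(√a, √(1−a)) = 0.86274 rad → d = 6371·c ≈ 5496.49 km.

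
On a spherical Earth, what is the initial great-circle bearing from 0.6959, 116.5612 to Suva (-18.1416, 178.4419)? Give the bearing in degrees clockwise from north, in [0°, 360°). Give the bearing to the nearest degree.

Δλ = 178.4419 − 116.5612 = 61.8807°.
θ = atan2( sin Δλ · cos φ₂ , cos φ₁ · sin φ₂ − sin φ₁ · cos φ₂ · cos Δλ )
  = atan2(0.83813, -0.31678) = 110.705° → normalised to [0°, 360°): 110.705°.

111°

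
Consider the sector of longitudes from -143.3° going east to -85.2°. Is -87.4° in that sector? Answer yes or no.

Band width going east from -143.3° to -85.2°: ((-85.2 − -143.3) mod 360) = 58.1°.
Offset of -87.4° east of the west edge: ((-87.4 − -143.3) mod 360) = 55.9°.
55.9° ≤ 58.1° ⇒ inside.

Yes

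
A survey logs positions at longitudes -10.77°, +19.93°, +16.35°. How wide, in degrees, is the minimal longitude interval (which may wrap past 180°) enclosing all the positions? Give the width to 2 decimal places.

Sort the longitudes: -10.77°, +16.35°, +19.93°.
Eastward gaps between consecutive values (wrapping around): 27.12°, 3.58°, 329.30°.
Largest gap = 329.30° ⇒ minimal covering band is its complement: 360° − 329.30° = 30.70°.
Band runs from -10.77° eastward to +19.93°.

30.70°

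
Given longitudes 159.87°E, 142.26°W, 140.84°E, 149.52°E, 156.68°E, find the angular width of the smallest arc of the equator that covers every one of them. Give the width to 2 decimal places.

76.90°

Sort the longitudes: -142.26°, +140.84°, +149.52°, +156.68°, +159.87°.
Eastward gaps between consecutive values (wrapping around): 283.10°, 8.68°, 7.16°, 3.19°, 57.87°.
Largest gap = 283.10° ⇒ minimal covering band is its complement: 360° − 283.10° = 76.90°.
Band runs from +140.84° eastward to -142.26°, crossing the antimeridian.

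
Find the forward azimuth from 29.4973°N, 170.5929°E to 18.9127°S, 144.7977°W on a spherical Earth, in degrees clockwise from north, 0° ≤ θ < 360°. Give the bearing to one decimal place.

Δλ = -144.7977 − 170.5929 = -315.3906°; wrapped into (−180°, 180°]: 44.6094°.
θ = atan2( sin Δλ · cos φ₂ , cos φ₁ · sin φ₂ − sin φ₁ · cos φ₂ · cos Δλ )
  = atan2(0.66436, -0.61372) = 132.731° → normalised to [0°, 360°): 132.731°.

132.7°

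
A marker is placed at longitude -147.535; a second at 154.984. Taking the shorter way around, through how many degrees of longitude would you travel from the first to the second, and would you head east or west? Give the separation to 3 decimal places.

57.481° west

Raw difference: 154.984 − -147.535 = 302.519°.
Normalise into (−180°, 180°]: 302.519° − 360° = -57.481°.
Negative ⇒ the second point lies to the west; separation 57.481°.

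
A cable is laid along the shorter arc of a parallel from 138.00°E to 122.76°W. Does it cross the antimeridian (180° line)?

Yes

Naïve |-122.76 − 138.00| = 260.76° > 180°, so the shorter arc goes the other way round — across 180°.
Signed shortest Δλ = ((-122.76 − 138.00 + 180) mod 360) − 180 = 99.24°.
Going east by 99.24° from +138.00° passes through 180° before reaching -122.76°.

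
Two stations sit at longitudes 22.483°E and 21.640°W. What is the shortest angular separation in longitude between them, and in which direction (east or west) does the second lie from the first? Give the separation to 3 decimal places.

44.123° west

Raw difference: -21.640 − 22.483 = -44.123°.
Normalise into (−180°, 180°]: -44.123° stays -44.123°.
Negative ⇒ the second point lies to the west; separation 44.123°.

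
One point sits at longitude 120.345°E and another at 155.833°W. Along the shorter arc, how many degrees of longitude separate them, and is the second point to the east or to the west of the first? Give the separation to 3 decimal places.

Raw difference: -155.833 − 120.345 = -276.178°.
Normalise into (−180°, 180°]: -276.178° + 360° = 83.822°.
Positive ⇒ the second point lies to the east; separation 83.822°.

83.822° east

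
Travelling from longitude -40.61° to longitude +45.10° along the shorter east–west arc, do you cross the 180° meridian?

No

Signed shortest Δλ = ((45.10 − -40.61 + 180) mod 360) − 180 = 85.71°.
Going east by 85.71° from -40.61° reaches +45.10° without touching 180°.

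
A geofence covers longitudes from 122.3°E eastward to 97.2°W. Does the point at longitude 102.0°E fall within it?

Band width going east from +122.3° to -97.2°: ((-97.2 − 122.3) mod 360) = 140.5°.
Offset of +102.0° east of the west edge: ((102.0 − 122.3) mod 360) = 339.7°.
339.7° > 140.5° ⇒ outside.

No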